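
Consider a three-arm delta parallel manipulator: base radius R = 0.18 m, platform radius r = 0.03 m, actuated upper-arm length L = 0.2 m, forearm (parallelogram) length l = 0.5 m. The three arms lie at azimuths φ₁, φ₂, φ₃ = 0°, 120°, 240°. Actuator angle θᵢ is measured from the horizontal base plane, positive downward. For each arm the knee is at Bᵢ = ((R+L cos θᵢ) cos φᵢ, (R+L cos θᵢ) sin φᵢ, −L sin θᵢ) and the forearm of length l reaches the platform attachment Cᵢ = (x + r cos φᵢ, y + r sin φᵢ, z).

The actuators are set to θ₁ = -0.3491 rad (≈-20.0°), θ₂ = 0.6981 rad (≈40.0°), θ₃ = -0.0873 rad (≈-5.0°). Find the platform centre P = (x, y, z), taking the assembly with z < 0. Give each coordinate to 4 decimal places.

S1 = (0.3379·cos0.0°, 0.3379·sin0.0°, 0.0684) = (0.3379, 0.0000, 0.0684)
φ2=120.0°: virtual centre (-0.1516, 0.2626, -0.1286), radius l
φ3=240.0°: virtual centre (-0.1746, -0.3024, 0.0174), radius l
eliminate P² terms by subtracting sphere 1 from 2 and 3
linear system: -0.9791x+0.5252y = -0.0104−-0.3939z; -1.0251x+-0.6049y = 0.0034−-0.1019z
det = 1.1306;  x = 0.0040+-0.2581z,  y = -0.0124+0.2689z
sphere 1 gives Az²+Bz+C=0 with A=1.1389, B=0.0289, C=-0.1337;  B²−4AC=0.6097;  roots -0.3555, 0.3301;  negative root z = -0.3555
x = 0.0958, y = -0.1080

(0.0958, -0.1080, -0.3555)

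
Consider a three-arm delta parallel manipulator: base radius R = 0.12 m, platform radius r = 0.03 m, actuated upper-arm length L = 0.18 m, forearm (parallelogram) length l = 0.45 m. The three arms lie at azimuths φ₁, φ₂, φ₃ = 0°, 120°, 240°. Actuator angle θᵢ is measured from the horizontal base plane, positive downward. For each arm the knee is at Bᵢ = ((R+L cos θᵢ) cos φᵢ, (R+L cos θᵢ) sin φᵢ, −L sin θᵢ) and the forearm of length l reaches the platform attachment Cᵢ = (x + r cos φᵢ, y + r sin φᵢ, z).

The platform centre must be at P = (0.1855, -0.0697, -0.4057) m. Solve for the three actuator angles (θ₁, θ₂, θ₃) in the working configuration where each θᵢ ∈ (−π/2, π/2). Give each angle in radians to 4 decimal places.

θ₁ = -0.1747, θ₂ = 0.9598, θ₃ = 0.6109

arm 1 (φ=0.0°): x'=0.1855, y'=-0.0697
  A=-0.0955, B=-0.4057, C=(l²−L²−A²−y'²−z²)/(2L)=-0.0235
  γ=atan2(-0.4057,-0.0955)=-1.8020;  ψ=arccos(-0.0565)=1.6273;  θ1=γ+ψ≈-0.1747
rotate P by −φ2: (-0.1531, -0.1258, -0.4057)
  A=0.2431, B=-0.4057, C=(l²−L²−A²−y'²−z²)/(2L)=-0.1928
  θ2 = atan2(B,A) + arccos(C/0.4730) = 0.9598
rotate P by −φ3: (-0.0324, 0.1955, -0.4057)
  A=0.1224, B=-0.4057, C=(l²−L²−A²−y'²−z²)/(2L)=-0.1325
  γ=atan2(-0.4057,0.1224)=-1.2778;  ψ=arccos(-0.3126)=1.8887;  θ3=γ+ψ≈0.6109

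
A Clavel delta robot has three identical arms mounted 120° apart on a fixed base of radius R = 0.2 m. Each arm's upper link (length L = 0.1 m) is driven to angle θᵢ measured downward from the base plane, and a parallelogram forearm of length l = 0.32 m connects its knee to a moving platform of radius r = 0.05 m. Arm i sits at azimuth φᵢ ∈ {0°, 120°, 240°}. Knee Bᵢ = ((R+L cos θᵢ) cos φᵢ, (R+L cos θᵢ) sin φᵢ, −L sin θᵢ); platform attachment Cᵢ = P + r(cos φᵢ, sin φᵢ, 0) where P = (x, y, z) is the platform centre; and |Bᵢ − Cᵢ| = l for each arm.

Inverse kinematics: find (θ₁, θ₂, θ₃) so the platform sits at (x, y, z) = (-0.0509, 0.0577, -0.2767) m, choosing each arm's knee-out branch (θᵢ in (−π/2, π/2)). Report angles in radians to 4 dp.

θ₁ = 1.0475, θ₂ = 0.0871, θ₃ = 0.8724

arm 1 (φ=0.0°): x'=-0.0509, y'=0.0577
  A cos θ + B sin θ = C:  0.2009·cos θ + -0.2767·sin θ = -0.1393
  γ=atan2(-0.2767,0.2009)=-0.9428;  ψ=arccos(-0.4073)=1.9903;  θ1=γ+ψ≈1.0475
rotate P by −φ2: (0.0754, 0.0152, -0.2767)
  A=0.0746, B=-0.2767, C=(l²−L²−A²−y'²−z²)/(2L)=0.0502
  √(A²+B²)=0.2866;  θ2 = -1.3075+1.3947 ≈ 0.0871
rotate P by −φ3: (-0.0245, -0.0729, -0.2767)
  e−x'=0.1745;  (l²−L²−(e−x')²−y'²−z²)/2L = -0.0997
  √(A²+B²)=0.3271;  θ3 = -1.0081+1.8805 ≈ 0.8724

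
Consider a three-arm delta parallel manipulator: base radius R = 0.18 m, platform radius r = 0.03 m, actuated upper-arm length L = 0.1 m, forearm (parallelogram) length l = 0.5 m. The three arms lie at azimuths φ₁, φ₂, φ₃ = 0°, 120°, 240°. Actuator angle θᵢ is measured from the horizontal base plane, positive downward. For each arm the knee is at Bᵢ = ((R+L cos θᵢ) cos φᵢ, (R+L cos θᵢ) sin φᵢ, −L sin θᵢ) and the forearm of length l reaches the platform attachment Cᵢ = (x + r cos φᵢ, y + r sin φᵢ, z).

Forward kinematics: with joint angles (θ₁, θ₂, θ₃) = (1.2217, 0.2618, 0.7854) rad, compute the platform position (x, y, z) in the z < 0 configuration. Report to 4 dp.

S1 = (0.1842·cos0.0°, 0.1842·sin0.0°, -0.0940) = (0.1842, 0.0000, -0.0940)
arm 2 at φ=120.0°: (R−r)+L cos θ2 = 0.2466;  S2 = (-0.1233, 0.2136, -0.0259)
arm 3 at φ=240.0°: (R−r)+L cos θ3 = 0.2207;  S3 = (-0.1104, -0.1911, -0.0707)
eliminate P² terms by subtracting sphere 1 from 2 and 3
[-0.6150 0.4271 0.1362]·P = 0.0187;  [-0.5891 -0.3823 0.0465]·P = 0.0110
Cramer: x(z) = -0.0243+0.1478z;  y(z) = 0.0088-0.1060z
into |P−S₁|² = l²: 1.0331z² + 0.1244z + -0.1976 = 0;  Δ = 0.8321;  z = -0.5017 or 0.3813 → z<0 root = -0.5017
x = -0.0984, y = 0.0620

(-0.0984, 0.0620, -0.5017)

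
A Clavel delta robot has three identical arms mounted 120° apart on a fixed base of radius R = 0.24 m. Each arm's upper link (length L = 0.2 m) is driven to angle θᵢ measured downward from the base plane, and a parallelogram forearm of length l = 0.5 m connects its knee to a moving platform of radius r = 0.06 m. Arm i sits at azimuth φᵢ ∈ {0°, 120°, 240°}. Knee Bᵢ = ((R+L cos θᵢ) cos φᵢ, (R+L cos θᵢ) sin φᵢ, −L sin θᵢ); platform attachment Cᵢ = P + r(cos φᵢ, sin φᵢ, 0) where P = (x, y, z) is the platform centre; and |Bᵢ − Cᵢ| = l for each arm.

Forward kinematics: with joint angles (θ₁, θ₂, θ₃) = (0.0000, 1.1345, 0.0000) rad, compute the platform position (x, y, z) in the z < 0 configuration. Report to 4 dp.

arm 1 at φ=0.0°: (R−r)+L cos θ1 = 0.3800;  centre 1 = (0.3800, 0.0000, 0.0000)
arm 2 at φ=120.0°: (R−r)+L cos θ2 = 0.2645;  centre 2 = (-0.1323, 0.2291, -0.1813)
centre 3 = (0.3800·cos240.0°, 0.3800·sin240.0°, 0.0000) = (-0.1900, -0.3291, 0.0000)
subtract pairs → two planes through P
plane₁₂: -1.0245x+0.4582y+-0.3625z = -0.0416
Cramer: x(z) = 0.0229-0.1994z;  y(z) = -0.0396+0.3454z
into |P−centre ₁|² = l²: 1.1590z² + 0.1151z + -0.1209 = 0;  Δ = 0.5737;  z = -0.3764 or 0.2771 → z<0 root = -0.3764
x = 0.0979, y = -0.1696

(0.0979, -0.1696, -0.3764)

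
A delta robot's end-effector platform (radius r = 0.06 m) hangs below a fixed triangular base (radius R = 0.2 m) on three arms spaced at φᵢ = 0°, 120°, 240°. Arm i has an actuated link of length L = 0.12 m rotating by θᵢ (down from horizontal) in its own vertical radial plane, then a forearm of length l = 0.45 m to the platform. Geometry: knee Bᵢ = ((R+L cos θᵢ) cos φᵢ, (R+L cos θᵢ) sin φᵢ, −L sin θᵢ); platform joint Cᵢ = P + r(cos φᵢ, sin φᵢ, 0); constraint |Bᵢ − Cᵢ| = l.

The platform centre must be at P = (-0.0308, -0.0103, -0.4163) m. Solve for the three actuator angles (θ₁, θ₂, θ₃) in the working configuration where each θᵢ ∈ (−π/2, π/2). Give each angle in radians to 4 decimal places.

θ₁ = 0.5239, θ₂ = 0.3489, θ₃ = 0.2619

rotate P by −φ1: (-0.0308, -0.0103, -0.4163)
  A cos θ + B sin θ = C:  0.1708·cos θ + -0.4163·sin θ = -0.0604
  γ=atan2(-0.4163,0.1708)=-1.1815;  ψ=arccos(-0.1341)=1.7053;  θ1=γ+ψ≈0.5239
φ2=120.0° → target in arm frame (0.0065, 0.0318)
  A cos θ + B sin θ = C:  0.1335·cos θ + -0.4163·sin θ = -0.0169
  γ=atan2(-0.4163,0.1335)=-1.2604;  ψ=arccos(-0.0386)=1.6094;  θ2=γ+ψ≈0.3489
arm 3 (φ=240.0°): x'=0.0243, y'=-0.0215
  e−x'=0.1157;  (l²−L²−(e−x')²−y'²−z²)/2L = 0.0040
  γ=atan2(-0.4163,0.1157)=-1.2998;  ψ=arccos(0.0092)=1.5616;  θ3=γ+ψ≈0.2619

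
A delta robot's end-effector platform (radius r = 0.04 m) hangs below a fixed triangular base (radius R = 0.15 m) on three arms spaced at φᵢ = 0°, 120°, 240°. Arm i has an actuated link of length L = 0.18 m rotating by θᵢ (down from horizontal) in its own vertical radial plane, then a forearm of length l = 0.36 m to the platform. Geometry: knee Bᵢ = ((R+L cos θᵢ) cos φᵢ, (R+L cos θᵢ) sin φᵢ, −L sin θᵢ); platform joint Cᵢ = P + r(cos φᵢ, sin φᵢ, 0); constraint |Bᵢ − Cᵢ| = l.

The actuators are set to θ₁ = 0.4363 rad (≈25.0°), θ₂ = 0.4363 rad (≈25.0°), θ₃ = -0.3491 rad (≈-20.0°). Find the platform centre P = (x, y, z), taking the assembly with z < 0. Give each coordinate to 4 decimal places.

arm 1 at φ=0.0°: (R−r)+L cos θ1 = 0.2731;  O1 = (0.2731, 0.0000, -0.0761)
arm 2 at φ=120.0°: (R−r)+L cos θ2 = 0.2731;  O2 = (-0.1366, 0.2365, -0.0761)
O3 = (0.2791·cos240.0°, 0.2791·sin240.0°, 0.0616) = (-0.1396, -0.2417, 0.0616)
|O₂|²−|O₁|² = 0.0000;  |O₃|²−|O₁|² = 0.0013
plane₁₂: -0.8194x+0.4731y+0.0000z = 0.0000
Cramer: x(z) = -0.0008+0.1655z;  y(z) = -0.0014+0.2867z
sphere 1 gives Az²+Bz+C=0 with A=1.1096, B=0.0606, C=-0.0488;  B²−4AC=0.2202;  roots -0.2388, 0.1841;  negative root z = -0.2388
x = -0.0403, y = -0.0698

(-0.0403, -0.0698, -0.2388)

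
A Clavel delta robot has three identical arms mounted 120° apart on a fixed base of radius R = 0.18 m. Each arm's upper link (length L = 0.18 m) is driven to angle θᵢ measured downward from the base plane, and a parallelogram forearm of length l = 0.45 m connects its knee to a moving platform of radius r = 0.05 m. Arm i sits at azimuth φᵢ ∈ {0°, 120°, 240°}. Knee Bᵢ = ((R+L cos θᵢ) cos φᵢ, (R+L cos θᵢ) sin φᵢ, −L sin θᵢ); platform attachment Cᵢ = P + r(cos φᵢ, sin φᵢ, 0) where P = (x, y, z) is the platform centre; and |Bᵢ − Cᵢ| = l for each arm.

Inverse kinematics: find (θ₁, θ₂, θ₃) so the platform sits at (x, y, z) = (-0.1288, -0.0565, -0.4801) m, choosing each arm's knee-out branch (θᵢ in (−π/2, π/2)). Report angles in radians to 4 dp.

arm 1 (φ=0.0°): x'=-0.1288, y'=-0.0565
  A=0.2588, B=-0.4801, C=(l²−L²−A²−y'²−z²)/(2L)=-0.3627
  √(A²+B²)=0.5454;  θ1 = -1.0764+2.2983 ≈ 1.2219
rotate P by −φ2: (0.0155, 0.1398, -0.4801)
  A=0.1145, B=-0.4801, C=(l²−L²−A²−y'²−z²)/(2L)=-0.2585
  √(A²+B²)=0.4936;  θ2 = -1.3366+2.1220 ≈ 0.7854
arm 3 (φ=240.0°): x'=0.1133, y'=-0.0833
  A=0.0167, B=-0.4801, C=(l²−L²−A²−y'²−z²)/(2L)=-0.1878
  √(A²+B²)=0.4804;  θ3 = -1.5361+1.9725 ≈ 0.4364

θ₁ = 1.2219, θ₂ = 0.7854, θ₃ = 0.4364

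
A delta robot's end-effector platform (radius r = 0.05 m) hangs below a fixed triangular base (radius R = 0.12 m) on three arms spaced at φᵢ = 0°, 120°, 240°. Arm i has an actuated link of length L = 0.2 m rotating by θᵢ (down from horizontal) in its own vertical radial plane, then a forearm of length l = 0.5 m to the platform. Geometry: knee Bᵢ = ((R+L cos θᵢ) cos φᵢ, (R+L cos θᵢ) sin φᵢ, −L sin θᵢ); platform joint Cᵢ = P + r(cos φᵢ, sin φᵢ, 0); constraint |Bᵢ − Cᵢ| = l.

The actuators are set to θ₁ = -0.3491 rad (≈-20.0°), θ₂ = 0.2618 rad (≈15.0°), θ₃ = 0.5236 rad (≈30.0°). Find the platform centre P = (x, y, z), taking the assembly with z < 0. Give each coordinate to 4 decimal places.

S1 = (0.2579·cos0.0°, 0.2579·sin0.0°, 0.0684) = (0.2579, 0.0000, 0.0684)
arm 2 at φ=120.0°: ρ2 = 0.2632;  S2 = (-0.1316, 0.2279, -0.0518)
S3 = (0.2432·cos240.0°, 0.2432·sin240.0°, -0.1000) = (-0.1216, -0.2106, -0.1000)
|S₂|²−|S₁|² = 0.0007;  |S₃|²−|S₁|² = -0.0021
linear system: -0.7791x+0.4559y = 0.0007−-0.2403z; -0.7591x+-0.4212y = -0.0021−-0.3368z
det = 0.6742;  x = 0.0009+-0.3779z,  y = 0.0032+-0.1186z
into |P−S₁|² = l²: 1.1569z² + 0.0567z + -0.1793 = 0;  Δ = 0.8327;  z = -0.4189 or 0.3699 → z<0 root = -0.4189
x = 0.1592, y = 0.0529

(0.1592, 0.0529, -0.4189)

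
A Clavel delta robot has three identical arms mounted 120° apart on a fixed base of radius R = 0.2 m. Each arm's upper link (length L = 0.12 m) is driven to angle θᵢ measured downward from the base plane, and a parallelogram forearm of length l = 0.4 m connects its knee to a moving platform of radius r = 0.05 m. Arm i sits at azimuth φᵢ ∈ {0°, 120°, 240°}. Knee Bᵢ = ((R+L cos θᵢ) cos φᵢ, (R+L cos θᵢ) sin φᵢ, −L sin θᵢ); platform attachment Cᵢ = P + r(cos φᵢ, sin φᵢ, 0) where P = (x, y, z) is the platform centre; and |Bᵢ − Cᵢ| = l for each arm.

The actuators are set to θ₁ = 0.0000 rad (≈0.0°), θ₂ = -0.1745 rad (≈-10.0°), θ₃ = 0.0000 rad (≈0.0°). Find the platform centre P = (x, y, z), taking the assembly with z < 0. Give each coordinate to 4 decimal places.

φ1=0.0°: virtual centre (0.2700, 0.0000, 0.0000), radius l
arm 2 at φ=120.0°: ρ2 = 0.2682;  O2 = (-0.1341, 0.2322, 0.0208)
O3 = (0.2700·cos240.0°, 0.2700·sin240.0°, 0.0000) = (-0.1350, -0.2338, 0.0000)
|O₂|²−|O₁|² = -0.0005;  |O₃|²−|O₁|² = 0.0000
[-0.8082 0.4645 0.0417]·P = -0.0005;  [-0.8100 -0.4677 0.0000]·P = 0.0000
det = 0.7542;  x = 0.0003+0.0258z,  y = -0.0006+-0.0448z
into |P−O₁|² = l²: 1.0027z² + -0.0139z + -0.0873 = 0;  Δ = 0.3503;  z = -0.2882 or 0.3020 → z<0 root = -0.2882
x = -0.0071, y = 0.0123

(-0.0071, 0.0123, -0.2882)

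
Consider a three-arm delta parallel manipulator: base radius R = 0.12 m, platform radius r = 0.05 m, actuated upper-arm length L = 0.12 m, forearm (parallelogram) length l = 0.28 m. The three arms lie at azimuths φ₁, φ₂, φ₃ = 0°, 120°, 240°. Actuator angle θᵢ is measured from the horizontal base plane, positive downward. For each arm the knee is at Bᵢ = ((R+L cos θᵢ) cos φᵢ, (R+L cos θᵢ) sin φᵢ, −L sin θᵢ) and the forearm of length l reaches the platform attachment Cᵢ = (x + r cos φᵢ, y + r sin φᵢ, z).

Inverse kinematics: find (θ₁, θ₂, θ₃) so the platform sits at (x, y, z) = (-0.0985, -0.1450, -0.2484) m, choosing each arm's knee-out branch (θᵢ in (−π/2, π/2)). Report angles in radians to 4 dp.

arm 1 (φ=0.0°): x'=-0.0985, y'=-0.1450
  A=0.1685, B=-0.2484, C=(l²−L²−A²−y'²−z²)/(2L)=-0.1963
  √(A²+B²)=0.3002;  θ1 = -0.9748+2.2838 ≈ 1.3090
arm 2 (φ=120.0°): x'=-0.0763, y'=0.1578
  A=0.1463, B=-0.2484, C=(l²−L²−A²−y'²−z²)/(2L)=-0.1834
  √(A²+B²)=0.2883;  θ2 = -1.0385+2.2603 ≈ 1.2218
φ3=240.0° → target in arm frame (0.1748, -0.0128)
  e−x'=-0.1048;  (l²−L²−(e−x')²−y'²−z²)/2L = -0.0369
  γ=atan2(-0.2484,-0.1048)=-1.9701;  ψ=arccos(-0.1368)=1.7081;  θ3=γ+ψ≈-0.2621

θ₁ = 1.3090, θ₂ = 1.2218, θ₃ = -0.2621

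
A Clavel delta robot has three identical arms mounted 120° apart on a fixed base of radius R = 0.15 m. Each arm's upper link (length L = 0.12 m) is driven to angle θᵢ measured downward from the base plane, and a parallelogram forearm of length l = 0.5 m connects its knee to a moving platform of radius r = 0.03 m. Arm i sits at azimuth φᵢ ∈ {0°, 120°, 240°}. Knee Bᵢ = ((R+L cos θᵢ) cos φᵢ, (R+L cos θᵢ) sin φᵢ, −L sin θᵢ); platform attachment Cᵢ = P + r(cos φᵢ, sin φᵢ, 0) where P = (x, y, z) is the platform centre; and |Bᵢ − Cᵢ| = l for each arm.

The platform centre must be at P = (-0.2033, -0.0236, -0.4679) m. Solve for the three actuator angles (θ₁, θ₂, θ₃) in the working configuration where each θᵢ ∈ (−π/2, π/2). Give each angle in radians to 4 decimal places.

rotate P by −φ1: (-0.2033, -0.0236, -0.4679)
  A=0.3233, B=-0.4679, C=(l²−L²−A²−y'²−z²)/(2L)=-0.3684
  θ1 = atan2(B,A) + arccos(C/0.5687) = 1.3092
φ2=120.0° → target in arm frame (0.0812, 0.1879)
  A=0.0388, B=-0.4679, C=(l²−L²−A²−y'²−z²)/(2L)=-0.0839
  θ2 = atan2(B,A) + arccos(C/0.4695) = 0.2623
arm 3 (φ=240.0°): x'=0.1221, y'=-0.1643
  A=-0.0021, B=-0.4679, C=(l²−L²−A²−y'²−z²)/(2L)=-0.0430
  √(A²+B²)=0.4679;  θ3 = -1.5753+1.6628 ≈ 0.0875

θ₁ = 1.3092, θ₂ = 0.2623, θ₃ = 0.0875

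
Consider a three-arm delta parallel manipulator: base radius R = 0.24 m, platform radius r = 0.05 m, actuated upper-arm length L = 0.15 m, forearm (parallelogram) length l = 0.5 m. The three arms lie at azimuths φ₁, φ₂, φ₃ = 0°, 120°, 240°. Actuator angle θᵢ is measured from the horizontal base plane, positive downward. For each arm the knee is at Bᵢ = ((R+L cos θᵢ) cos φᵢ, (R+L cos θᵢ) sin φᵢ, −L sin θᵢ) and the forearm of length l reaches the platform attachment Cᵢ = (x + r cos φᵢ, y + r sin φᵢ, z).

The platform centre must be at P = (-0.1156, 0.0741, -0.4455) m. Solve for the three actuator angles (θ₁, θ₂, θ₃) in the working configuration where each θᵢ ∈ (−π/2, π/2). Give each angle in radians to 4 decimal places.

rotate P by −φ1: (-0.1156, 0.0741, -0.4455)
  e−x'=0.3056;  (l²−L²−(e−x')²−y'²−z²)/2L = -0.2328
  γ=atan2(-0.4455,0.3056)=-0.9695;  ψ=arccos(-0.4310)=2.0164;  θ1=γ+ψ≈1.0468
rotate P by −φ2: (0.1220, 0.0631, -0.4455)
  A cos θ + B sin θ = C:  0.0680·cos θ + -0.4455·sin θ = 0.0681
  γ=atan2(-0.4455,0.0680)=-1.4193;  ψ=arccos(0.1511)=1.4191;  θ2=γ+ψ≈-0.0001
arm 3 (φ=240.0°): x'=-0.0064, y'=-0.1372
  A=0.1964, B=-0.4455, C=(l²−L²−A²−y'²−z²)/(2L)=-0.0945
  γ=atan2(-0.4455,0.1964)=-1.1556;  ψ=arccos(-0.1941)=1.7661;  θ3=γ+ψ≈0.6105

θ₁ = 1.0468, θ₂ = -0.0001, θ₃ = 0.6105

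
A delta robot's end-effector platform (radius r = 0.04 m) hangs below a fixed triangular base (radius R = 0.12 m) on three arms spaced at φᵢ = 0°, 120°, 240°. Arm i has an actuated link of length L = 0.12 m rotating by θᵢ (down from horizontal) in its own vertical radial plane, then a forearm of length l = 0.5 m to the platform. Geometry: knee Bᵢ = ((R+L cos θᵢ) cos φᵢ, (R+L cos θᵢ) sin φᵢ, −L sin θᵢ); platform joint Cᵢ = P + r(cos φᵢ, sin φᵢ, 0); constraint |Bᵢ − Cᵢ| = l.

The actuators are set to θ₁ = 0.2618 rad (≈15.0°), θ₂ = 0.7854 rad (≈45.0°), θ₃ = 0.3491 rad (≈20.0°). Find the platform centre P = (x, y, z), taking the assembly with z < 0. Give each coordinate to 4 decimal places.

(0.0649, -0.0818, -0.5066)

arm 1 at φ=0.0°: ρ1 = 0.1959;  S1 = (0.1959, 0.0000, -0.0311)
S2 = (0.1649·cos120.0°, 0.1649·sin120.0°, -0.0849) = (-0.0824, 0.1428, -0.0849)
arm 3 at φ=240.0°: ρ3 = 0.1928;  S3 = (-0.0964, -0.1669, -0.0410)
eliminate P² terms by subtracting sphere 1 from 2 and 3
[-0.5567 0.2855 -0.1076]·P = -0.0050;  [-0.5846 -0.3339 -0.0200]·P = -0.0005
det = 0.3528;  x = 0.0051+-0.1180z,  y = -0.0074+0.1468z
quadratic in z: (1.0355)z²+(0.1050)z+(-0.2126)=0, √Δ=0.9442 → z ∈ {-0.5066, 0.4052}; z = -0.5066 (taking z<0)
x = 0.0649, y = -0.0818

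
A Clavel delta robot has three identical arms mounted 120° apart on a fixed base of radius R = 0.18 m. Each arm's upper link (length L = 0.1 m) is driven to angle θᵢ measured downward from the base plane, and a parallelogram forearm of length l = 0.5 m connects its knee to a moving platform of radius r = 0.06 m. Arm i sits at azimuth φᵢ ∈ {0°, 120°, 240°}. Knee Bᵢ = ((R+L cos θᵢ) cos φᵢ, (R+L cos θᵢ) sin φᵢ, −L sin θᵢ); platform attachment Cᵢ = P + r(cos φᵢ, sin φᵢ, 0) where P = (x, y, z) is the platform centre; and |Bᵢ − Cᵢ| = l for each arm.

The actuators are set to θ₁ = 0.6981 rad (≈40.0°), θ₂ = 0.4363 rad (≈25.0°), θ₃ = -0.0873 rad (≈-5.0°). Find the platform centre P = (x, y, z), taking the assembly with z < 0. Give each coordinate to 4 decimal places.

φ1=0.0°: virtual centre (0.1966, 0.0000, -0.0643), radius l
centre 2 = (0.2106·cos120.0°, 0.2106·sin120.0°, -0.0423) = (-0.1053, 0.1824, -0.0423)
centre 3 = (0.2196·cos240.0°, 0.2196·sin240.0°, 0.0087) = (-0.1098, -0.1902, 0.0087)
subtract pairs → two planes through P
plane₁₂: -0.6038x+0.3648y+0.0440z = 0.0034
det = 0.4533;  x = -0.0073+0.1545z,  y = -0.0028+0.1350z
sphere 1 gives Az²+Bz+C=0 with A=1.0421, B=0.0648, C=-0.2043;  B²−4AC=0.8558;  roots -0.4750, 0.4128;  negative root z = -0.4750
x = -0.0806, y = -0.0669

(-0.0806, -0.0669, -0.4750)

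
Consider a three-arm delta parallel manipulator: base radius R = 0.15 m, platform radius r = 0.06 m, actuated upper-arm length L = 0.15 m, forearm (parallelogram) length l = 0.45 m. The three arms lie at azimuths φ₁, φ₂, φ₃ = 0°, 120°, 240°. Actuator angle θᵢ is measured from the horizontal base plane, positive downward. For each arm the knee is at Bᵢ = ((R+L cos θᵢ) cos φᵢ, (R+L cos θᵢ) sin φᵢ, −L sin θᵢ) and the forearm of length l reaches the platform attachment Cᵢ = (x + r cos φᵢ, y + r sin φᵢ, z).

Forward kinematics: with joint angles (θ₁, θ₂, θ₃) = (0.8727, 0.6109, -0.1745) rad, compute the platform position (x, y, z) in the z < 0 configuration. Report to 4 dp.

(-0.1254, -0.1212, -0.4159)

S1 = (0.1864·cos0.0°, 0.1864·sin0.0°, -0.1149) = (0.1864, 0.0000, -0.1149)
φ2=120.0°: virtual centre (-0.1064, 0.1844, -0.0860), radius l
S3 = (0.2377·cos240.0°, 0.2377·sin240.0°, 0.0260) = (-0.1189, -0.2059, 0.0260)
subtract pairs → two planes through P
linear system: -0.5857x+0.3687y = 0.0048−0.0577z; -0.6106x+-0.4117y = 0.0092−0.2819z
Cramer: x(z) = -0.0115+0.2739z;  y(z) = -0.0054+0.2785z
quadratic in z: (1.1526)z²+(0.1184)z+(-0.1501)=0, √Δ=0.8402 → z ∈ {-0.4159, 0.3131}; z = -0.4159 (taking z<0)
x = -0.1254, y = -0.1212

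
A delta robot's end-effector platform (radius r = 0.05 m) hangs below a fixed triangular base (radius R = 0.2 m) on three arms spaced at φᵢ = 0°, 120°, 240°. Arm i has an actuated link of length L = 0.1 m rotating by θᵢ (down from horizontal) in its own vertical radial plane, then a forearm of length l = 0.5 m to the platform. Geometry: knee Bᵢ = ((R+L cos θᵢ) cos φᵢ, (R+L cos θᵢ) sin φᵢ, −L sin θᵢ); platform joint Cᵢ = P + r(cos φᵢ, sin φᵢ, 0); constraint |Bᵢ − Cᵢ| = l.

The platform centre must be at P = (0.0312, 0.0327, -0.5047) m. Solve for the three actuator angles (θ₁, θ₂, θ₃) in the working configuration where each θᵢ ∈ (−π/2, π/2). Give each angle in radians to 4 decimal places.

arm 1 (φ=0.0°): x'=0.0312, y'=0.0327
  e−x'=0.1188;  (l²−L²−(e−x')²−y'²−z²)/2L = -0.1495
  θ1 = atan2(B,A) + arccos(C/0.5185) = 0.5237
φ2=120.0° → target in arm frame (0.0127, -0.0434)
  e−x'=0.1373;  (l²−L²−(e−x')²−y'²−z²)/2L = -0.1772
  θ2 = atan2(B,A) + arccos(C/0.5230) = 0.6113
arm 3 (φ=240.0°): x'=-0.0439, y'=0.0107
  A=0.1939, B=-0.5047, C=(l²−L²−A²−y'²−z²)/(2L)=-0.2622
  θ3 = atan2(B,A) + arccos(C/0.5407) = 0.8731

θ₁ = 0.5237, θ₂ = 0.6113, θ₃ = 0.8731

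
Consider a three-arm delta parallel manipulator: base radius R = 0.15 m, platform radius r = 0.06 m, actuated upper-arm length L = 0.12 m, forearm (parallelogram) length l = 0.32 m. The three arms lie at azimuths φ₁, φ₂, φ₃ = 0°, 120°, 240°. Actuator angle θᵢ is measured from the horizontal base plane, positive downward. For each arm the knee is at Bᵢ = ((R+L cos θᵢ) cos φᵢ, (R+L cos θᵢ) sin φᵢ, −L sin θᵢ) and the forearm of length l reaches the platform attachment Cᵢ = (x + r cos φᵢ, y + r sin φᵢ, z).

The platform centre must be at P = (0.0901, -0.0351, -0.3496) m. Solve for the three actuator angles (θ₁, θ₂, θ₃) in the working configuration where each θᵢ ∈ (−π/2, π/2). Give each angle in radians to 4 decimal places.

θ₁ = 0.4360, θ₂ = 1.2215, θ₃ = 0.9597

arm 1 (φ=0.0°): x'=0.0901, y'=-0.0351
  e−x'=-0.0001;  (l²−L²−(e−x')²−y'²−z²)/2L = -0.1477
  √(A²+B²)=0.3496;  θ1 = -1.5711+2.0070 ≈ 0.4360
φ2=120.0° → target in arm frame (-0.0754, -0.0605)
  e−x'=0.1654;  (l²−L²−(e−x')²−y'²−z²)/2L = -0.2719
  θ2 = atan2(B,A) + arccos(C/0.3868) = 1.2215
arm 3 (φ=240.0°): x'=-0.0147, y'=0.0956
  A cos θ + B sin θ = C:  0.1047·cos θ + -0.3496·sin θ = -0.2263
  γ=atan2(-0.3496,0.1047)=-1.2799;  ψ=arccos(-0.6201)=2.2396;  θ3=γ+ψ≈0.9597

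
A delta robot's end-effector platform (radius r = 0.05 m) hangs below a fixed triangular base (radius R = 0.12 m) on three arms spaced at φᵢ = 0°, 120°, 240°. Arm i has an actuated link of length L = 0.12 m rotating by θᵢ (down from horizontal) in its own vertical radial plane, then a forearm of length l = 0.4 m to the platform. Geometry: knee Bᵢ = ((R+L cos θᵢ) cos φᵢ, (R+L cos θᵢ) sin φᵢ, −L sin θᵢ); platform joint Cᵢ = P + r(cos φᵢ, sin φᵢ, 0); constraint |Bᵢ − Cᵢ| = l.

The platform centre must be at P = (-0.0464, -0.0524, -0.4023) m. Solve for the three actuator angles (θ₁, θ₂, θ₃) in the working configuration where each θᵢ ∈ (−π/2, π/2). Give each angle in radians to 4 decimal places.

arm 1 (φ=0.0°): x'=-0.0464, y'=-0.0524
  A=0.1164, B=-0.4023, C=(l²−L²−A²−y'²−z²)/(2L)=-0.1356
  γ=atan2(-0.4023,0.1164)=-1.2892;  ψ=arccos(-0.3237)=1.9005;  θ1=γ+ψ≈0.6113
φ2=120.0° → target in arm frame (-0.0222, 0.0664)
  A=0.0922, B=-0.4023, C=(l²−L²−A²−y'²−z²)/(2L)=-0.1215
  γ=atan2(-0.4023,0.0922)=-1.3456;  ψ=arccos(-0.2943)=1.8695;  θ2=γ+ψ≈0.5239
φ3=240.0° → target in arm frame (0.0686, -0.0140)
  A=0.0014, B=-0.4023, C=(l²−L²−A²−y'²−z²)/(2L)=-0.0685
  √(A²+B²)=0.4023;  θ3 = -1.5673+1.7419 ≈ 0.1747

θ₁ = 0.6113, θ₂ = 0.5239, θ₃ = 0.1747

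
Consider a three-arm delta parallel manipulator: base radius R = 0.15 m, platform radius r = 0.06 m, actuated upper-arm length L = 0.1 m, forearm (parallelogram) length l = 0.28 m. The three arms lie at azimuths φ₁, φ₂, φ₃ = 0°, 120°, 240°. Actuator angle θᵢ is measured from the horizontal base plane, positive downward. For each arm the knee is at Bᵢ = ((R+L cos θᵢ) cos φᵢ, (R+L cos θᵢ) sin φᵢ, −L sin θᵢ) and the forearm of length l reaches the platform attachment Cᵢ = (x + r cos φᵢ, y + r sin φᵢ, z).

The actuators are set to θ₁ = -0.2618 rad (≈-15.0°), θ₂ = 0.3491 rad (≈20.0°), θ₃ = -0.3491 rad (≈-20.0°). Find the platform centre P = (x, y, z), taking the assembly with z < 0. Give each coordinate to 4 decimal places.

O1 = (0.1866·cos0.0°, 0.1866·sin0.0°, 0.0259) = (0.1866, 0.0000, 0.0259)
φ2=120.0°: virtual centre (-0.0920, 0.1593, -0.0342), radius l
O3 = (0.1840·cos240.0°, 0.1840·sin240.0°, 0.0342) = (-0.0920, -0.1593, 0.0342)
subtract pairs → two planes through P
[-0.5572 0.3186 -0.1202]·P = -0.0005;  [-0.5572 -0.3186 0.0166]·P = -0.0005
det = 0.3551;  x = 0.0008+-0.0929z,  y = 0.0000+0.2147z
into |P−O₁|² = l²: 1.0547z² + -0.0172z + -0.0432 = 0;  Δ = 0.1827;  z = -0.1944 or 0.2108 → z<0 root = -0.1944
x = 0.0189, y = -0.0417

(0.0189, -0.0417, -0.1944)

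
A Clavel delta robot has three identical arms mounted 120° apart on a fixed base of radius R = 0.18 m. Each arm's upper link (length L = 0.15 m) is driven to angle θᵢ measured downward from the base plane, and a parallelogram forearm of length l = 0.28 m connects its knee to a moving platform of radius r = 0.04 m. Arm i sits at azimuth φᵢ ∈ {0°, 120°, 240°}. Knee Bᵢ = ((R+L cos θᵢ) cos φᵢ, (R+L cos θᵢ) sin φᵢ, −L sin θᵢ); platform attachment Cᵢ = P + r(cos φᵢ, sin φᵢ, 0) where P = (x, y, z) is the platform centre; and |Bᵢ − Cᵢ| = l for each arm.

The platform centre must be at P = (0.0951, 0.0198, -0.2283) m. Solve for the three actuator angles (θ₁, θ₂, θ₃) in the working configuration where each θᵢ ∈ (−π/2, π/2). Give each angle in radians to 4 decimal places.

rotate P by −φ1: (0.0951, 0.0198, -0.2283)
  A cos θ + B sin θ = C:  0.0449·cos θ + -0.2283·sin θ = 0.0046
  γ=atan2(-0.2283,0.0449)=-1.3766;  ψ=arccos(0.0196)=1.5512;  θ1=γ+ψ≈0.1745
rotate P by −φ2: (-0.0304, -0.0923, -0.2283)
  A cos θ + B sin θ = C:  0.1704·cos θ + -0.2283·sin θ = -0.1126
  θ2 = atan2(B,A) + arccos(C/0.2849) = 1.0474
rotate P by −φ3: (-0.0647, 0.0725, -0.2283)
  A=0.2047, B=-0.2283, C=(l²−L²−A²−y'²−z²)/(2L)=-0.1446
  θ3 = atan2(B,A) + arccos(C/0.3066) = 1.2219

θ₁ = 0.1745, θ₂ = 1.0474, θ₃ = 1.2219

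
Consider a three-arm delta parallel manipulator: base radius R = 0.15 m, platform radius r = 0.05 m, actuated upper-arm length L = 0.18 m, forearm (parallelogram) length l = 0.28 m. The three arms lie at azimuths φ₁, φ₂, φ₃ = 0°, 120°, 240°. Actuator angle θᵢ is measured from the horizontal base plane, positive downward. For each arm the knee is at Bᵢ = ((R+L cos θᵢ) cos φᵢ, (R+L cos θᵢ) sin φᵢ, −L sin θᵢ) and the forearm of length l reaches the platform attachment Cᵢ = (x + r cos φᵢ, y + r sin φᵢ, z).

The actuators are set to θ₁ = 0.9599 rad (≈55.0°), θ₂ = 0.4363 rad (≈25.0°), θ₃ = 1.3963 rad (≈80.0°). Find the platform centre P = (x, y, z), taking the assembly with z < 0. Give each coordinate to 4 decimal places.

arm 1 at φ=0.0°: ρ1 = 0.2032;  centre 1 = (0.2032, 0.0000, -0.1474)
φ2=120.0°: virtual centre (-0.1316, 0.2279, -0.0761), radius l
φ3=240.0°: virtual centre (-0.0656, -0.1137, -0.1773), radius l
|centre ₂|²−|centre ₁|² = 0.0120;  |centre ₃|²−|centre ₁|² = -0.0144
plane₁₂: -0.6696x+0.4558y+0.1428z = 0.0120
Cramer: x(z) = 0.0097+0.0133z;  y(z) = 0.0405-0.2937z
quadratic in z: (1.0865)z²+(0.2660)z+(-0.0175)=0, √Δ=0.3834 → z ∈ {-0.2988, 0.0540}; z = -0.2988 (taking z<0)
x = 0.0057, y = 0.1283

(0.0057, 0.1283, -0.2988)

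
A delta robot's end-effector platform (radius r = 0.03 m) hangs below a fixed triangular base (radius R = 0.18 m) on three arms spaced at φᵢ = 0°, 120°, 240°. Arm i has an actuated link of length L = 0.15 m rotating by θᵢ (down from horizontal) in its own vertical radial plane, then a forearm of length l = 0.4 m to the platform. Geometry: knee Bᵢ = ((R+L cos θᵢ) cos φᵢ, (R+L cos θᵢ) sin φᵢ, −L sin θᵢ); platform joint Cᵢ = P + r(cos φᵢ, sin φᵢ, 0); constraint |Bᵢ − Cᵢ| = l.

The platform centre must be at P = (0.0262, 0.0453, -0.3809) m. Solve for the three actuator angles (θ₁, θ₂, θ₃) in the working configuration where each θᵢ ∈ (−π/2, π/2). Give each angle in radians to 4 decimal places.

φ1=0.0° → target in arm frame (0.0262, 0.0453)
  e−x'=0.1238;  (l²−L²−(e−x')²−y'²−z²)/2L = -0.0832
  √(A²+B²)=0.4005;  θ1 = -1.2565+1.7801 ≈ 0.5235
arm 2 (φ=120.0°): x'=0.0261, y'=-0.0453
  A=0.1239, B=-0.3809, C=(l²−L²−A²−y'²−z²)/(2L)=-0.0833
  θ2 = atan2(B,A) + arccos(C/0.4005) = 0.5239
φ3=240.0° → target in arm frame (-0.0523, 0.0000)
  A cos θ + B sin θ = C:  0.2023·cos θ + -0.3809·sin θ = -0.1617
  γ=atan2(-0.3809,0.2023)=-1.0825;  ψ=arccos(-0.3750)=1.9552;  θ3=γ+ψ≈0.8727

θ₁ = 0.5235, θ₂ = 0.5239, θ₃ = 0.8727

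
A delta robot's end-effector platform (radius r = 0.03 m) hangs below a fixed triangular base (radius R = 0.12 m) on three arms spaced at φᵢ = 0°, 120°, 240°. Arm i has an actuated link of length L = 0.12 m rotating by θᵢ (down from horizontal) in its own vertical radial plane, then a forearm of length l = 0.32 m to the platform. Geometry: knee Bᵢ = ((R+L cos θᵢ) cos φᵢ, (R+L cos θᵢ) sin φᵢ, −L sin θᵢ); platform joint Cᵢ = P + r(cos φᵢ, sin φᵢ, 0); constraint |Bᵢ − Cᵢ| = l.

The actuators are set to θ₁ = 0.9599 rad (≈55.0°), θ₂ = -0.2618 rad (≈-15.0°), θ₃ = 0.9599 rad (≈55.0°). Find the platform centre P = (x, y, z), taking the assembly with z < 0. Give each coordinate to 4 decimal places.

(-0.0715, 0.1239, -0.2827)

centre 1 = (0.1588·cos0.0°, 0.1588·sin0.0°, -0.0983) = (0.1588, 0.0000, -0.0983)
φ2=120.0°: virtual centre (-0.1030, 0.1783, 0.0311), radius l
φ3=240.0°: virtual centre (-0.0794, -0.1376, -0.0983), radius l
eliminate P² terms by subtracting sphere 1 from 2 and 3
[-0.5236 0.3566 0.2587]·P = 0.0085;  [-0.4765 -0.2751 0.0000]·P = 0.0000
Cramer: x(z) = -0.0074+0.2267z;  y(z) = 0.0129-0.3926z
into |P−centre ₁|² = l²: 1.2055z² + 0.1111z + -0.0649 = 0;  Δ = 0.3255;  z = -0.2827 or 0.1905 → z<0 root = -0.2827
x = -0.0715, y = 0.1239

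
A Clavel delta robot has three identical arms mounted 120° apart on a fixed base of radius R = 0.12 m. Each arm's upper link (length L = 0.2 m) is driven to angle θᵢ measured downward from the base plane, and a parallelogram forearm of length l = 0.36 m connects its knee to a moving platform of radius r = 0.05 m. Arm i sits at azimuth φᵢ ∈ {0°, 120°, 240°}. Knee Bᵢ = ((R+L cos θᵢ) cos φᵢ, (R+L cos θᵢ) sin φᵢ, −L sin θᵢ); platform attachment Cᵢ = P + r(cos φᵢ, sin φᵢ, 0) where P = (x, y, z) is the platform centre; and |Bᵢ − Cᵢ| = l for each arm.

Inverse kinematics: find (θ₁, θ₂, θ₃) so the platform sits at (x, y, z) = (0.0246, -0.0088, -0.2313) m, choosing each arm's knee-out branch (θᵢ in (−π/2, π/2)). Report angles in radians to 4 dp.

arm 1 (φ=0.0°): x'=0.0246, y'=-0.0088
  A cos θ + B sin θ = C:  0.0454·cos θ + -0.2313·sin θ = 0.0849
  √(A²+B²)=0.2357;  θ1 = -1.3770+1.2023 ≈ -0.1747
φ2=120.0° → target in arm frame (-0.0199, -0.0169)
  A=0.0899, B=-0.2313, C=(l²−L²−A²−y'²−z²)/(2L)=0.0693
  θ2 = atan2(B,A) + arccos(C/0.2482) = 0.0877
rotate P by −φ3: (-0.0047, 0.0257, -0.2313)
  A=0.0747, B=-0.2313, C=(l²−L²−A²−y'²−z²)/(2L)=0.0747
  θ3 = atan2(B,A) + arccos(C/0.2431) = 0.0001

θ₁ = -0.1747, θ₂ = 0.0877, θ₃ = 0.0001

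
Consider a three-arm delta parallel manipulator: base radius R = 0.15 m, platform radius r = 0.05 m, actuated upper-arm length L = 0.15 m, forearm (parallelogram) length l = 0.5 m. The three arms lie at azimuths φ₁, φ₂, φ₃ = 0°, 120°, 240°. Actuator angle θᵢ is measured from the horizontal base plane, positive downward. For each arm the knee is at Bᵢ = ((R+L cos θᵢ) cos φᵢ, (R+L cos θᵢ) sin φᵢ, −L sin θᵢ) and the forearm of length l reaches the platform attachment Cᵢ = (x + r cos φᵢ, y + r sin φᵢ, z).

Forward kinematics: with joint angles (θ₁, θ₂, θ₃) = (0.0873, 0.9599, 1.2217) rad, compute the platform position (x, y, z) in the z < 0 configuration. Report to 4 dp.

(0.2076, 0.0557, -0.5082)

φ1=0.0°: virtual centre (0.2494, 0.0000, -0.0131), radius l
O2 = (0.1860·cos120.0°, 0.1860·sin120.0°, -0.1229) = (-0.0930, 0.1611, -0.1229)
arm 3 at φ=240.0°: ρ3 = 0.1513;  O3 = (-0.0757, -0.1310, -0.1410)
subtract pairs → two planes through P
[-0.6849 0.3222 -0.2196]·P = -0.0127;  [-0.6502 -0.2621 -0.2557]·P = -0.0196
det = 0.3890;  x = 0.0248+-0.3598z,  y = 0.0134+-0.0833z
quadratic in z: (1.1364)z²+(0.1856)z+(-0.1992)=0, √Δ=0.9695 → z ∈ {-0.5082, 0.3449}; z = -0.5082 (taking z<0)
x = 0.2076, y = 0.0557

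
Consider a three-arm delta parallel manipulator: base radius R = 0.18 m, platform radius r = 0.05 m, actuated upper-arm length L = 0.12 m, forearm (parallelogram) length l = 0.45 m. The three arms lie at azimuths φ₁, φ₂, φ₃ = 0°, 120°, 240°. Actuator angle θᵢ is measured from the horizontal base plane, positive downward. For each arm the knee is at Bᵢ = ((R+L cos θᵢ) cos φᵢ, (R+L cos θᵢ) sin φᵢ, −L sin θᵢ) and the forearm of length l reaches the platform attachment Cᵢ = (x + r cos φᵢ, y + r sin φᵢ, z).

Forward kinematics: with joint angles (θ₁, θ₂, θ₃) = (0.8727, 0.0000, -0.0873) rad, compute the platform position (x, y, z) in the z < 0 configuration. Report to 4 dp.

(-0.1306, -0.0093, -0.3892)

φ1=0.0°: virtual centre (0.2071, 0.0000, -0.0919), radius l
O2 = (0.2500·cos120.0°, 0.2500·sin120.0°, 0.0000) = (-0.1250, 0.2165, 0.0000)
O3 = (0.2495·cos240.0°, 0.2495·sin240.0°, 0.0105) = (-0.1248, -0.2161, 0.0105)
eliminate P² terms by subtracting sphere 1 from 2 and 3
linear system: -0.6643x+0.4330y = 0.0111−0.1839z; -0.6638x+-0.4322y = 0.0110−0.2048z
det = 0.5745;  x = -0.0167+0.2926z,  y = 0.0001+0.0243z
quadratic in z: (1.0862)z²+(0.0529)z+(-0.1440)=0, √Δ=0.7926 → z ∈ {-0.3892, 0.3405}; z = -0.3892 (taking z<0)
x = -0.1306, y = -0.0093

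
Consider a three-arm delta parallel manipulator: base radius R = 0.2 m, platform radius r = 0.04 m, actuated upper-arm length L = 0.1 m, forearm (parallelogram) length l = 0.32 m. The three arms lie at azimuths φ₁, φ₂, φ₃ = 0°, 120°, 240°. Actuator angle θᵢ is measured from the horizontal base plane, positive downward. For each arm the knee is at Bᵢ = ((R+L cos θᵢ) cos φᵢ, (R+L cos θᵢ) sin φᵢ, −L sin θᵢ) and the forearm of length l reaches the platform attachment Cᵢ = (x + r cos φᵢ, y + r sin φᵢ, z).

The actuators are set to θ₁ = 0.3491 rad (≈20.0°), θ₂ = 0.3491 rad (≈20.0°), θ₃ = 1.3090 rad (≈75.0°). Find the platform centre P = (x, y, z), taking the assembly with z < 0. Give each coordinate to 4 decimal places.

(0.0437, 0.0756, -0.2632)

φ1=0.0°: virtual centre (0.2540, 0.0000, -0.0342), radius l
O2 = (0.2540·cos120.0°, 0.2540·sin120.0°, -0.0342) = (-0.1270, 0.2199, -0.0342)
O3 = (0.1859·cos240.0°, 0.1859·sin240.0°, -0.0966) = (-0.0929, -0.1610, -0.0966)
eliminate P² terms by subtracting sphere 1 from 2 and 3
plane₁₂: -0.7619x+0.4399y+0.0000z = 0.0000
Cramer: x(z) = 0.0174-0.0997z;  y(z) = 0.0302-0.1727z
sphere 1 gives Az²+Bz+C=0 with A=1.0398, B=0.1052, C=-0.0444;  B²−4AC=0.1956;  roots -0.2632, 0.1621;  negative root z = -0.2632
x = 0.0437, y = 0.0756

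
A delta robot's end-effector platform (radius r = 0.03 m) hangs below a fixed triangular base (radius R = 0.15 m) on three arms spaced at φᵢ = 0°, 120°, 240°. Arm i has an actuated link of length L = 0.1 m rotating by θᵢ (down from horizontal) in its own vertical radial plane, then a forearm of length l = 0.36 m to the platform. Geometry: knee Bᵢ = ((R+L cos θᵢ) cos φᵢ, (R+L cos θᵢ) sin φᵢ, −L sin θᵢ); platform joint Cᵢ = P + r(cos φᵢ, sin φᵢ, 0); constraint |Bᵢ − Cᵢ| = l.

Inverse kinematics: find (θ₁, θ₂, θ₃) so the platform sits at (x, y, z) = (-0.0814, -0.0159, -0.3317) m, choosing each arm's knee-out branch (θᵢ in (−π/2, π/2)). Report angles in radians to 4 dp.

θ₁ = 0.9599, θ₂ = 0.3497, θ₃ = 0.1748

rotate P by −φ1: (-0.0814, -0.0159, -0.3317)
  A=0.2014, B=-0.3317, C=(l²−L²−A²−y'²−z²)/(2L)=-0.1562
  √(A²+B²)=0.3881;  θ1 = -1.0251+1.9851 ≈ 0.9599
rotate P by −φ2: (0.0269, 0.0784, -0.3317)
  A=0.0931, B=-0.3317, C=(l²−L²−A²−y'²−z²)/(2L)=-0.0262
  √(A²+B²)=0.3445;  θ2 = -1.2972+1.6469 ≈ 0.3497
rotate P by −φ3: (0.0545, -0.0625, -0.3317)
  A=0.0655, B=-0.3317, C=(l²−L²−A²−y'²−z²)/(2L)=0.0068
  √(A²+B²)=0.3381;  θ3 = -1.3757+1.5505 ≈ 0.1748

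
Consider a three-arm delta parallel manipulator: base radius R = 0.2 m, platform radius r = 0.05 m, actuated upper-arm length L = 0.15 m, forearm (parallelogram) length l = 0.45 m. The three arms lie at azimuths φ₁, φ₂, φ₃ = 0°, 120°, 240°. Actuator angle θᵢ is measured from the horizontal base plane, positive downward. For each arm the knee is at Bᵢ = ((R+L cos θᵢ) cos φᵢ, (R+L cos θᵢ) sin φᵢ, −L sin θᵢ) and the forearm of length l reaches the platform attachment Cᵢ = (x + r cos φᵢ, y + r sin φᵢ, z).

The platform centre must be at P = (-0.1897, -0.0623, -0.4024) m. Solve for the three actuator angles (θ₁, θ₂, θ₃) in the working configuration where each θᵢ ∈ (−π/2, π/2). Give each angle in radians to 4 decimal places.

φ1=0.0° → target in arm frame (-0.1897, -0.0623)
  A=0.3397, B=-0.4024, C=(l²−L²−A²−y'²−z²)/(2L)=-0.3373
  θ1 = atan2(B,A) + arccos(C/0.5266) = 1.3964
φ2=120.0° → target in arm frame (0.0409, 0.1954)
  e−x'=0.1091;  (l²−L²−(e−x')²−y'²−z²)/2L = -0.1067
  θ2 = atan2(B,A) + arccos(C/0.4169) = 0.5237
rotate P by −φ3: (0.1488, -0.1331, -0.4024)
  A=0.0012, B=-0.4024, C=(l²−L²−A²−y'²−z²)/(2L)=0.0012
  √(A²+B²)=0.4024;  θ3 = -1.5678+1.5679 ≈ 0.0001

θ₁ = 1.3964, θ₂ = 0.5237, θ₃ = 0.0001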